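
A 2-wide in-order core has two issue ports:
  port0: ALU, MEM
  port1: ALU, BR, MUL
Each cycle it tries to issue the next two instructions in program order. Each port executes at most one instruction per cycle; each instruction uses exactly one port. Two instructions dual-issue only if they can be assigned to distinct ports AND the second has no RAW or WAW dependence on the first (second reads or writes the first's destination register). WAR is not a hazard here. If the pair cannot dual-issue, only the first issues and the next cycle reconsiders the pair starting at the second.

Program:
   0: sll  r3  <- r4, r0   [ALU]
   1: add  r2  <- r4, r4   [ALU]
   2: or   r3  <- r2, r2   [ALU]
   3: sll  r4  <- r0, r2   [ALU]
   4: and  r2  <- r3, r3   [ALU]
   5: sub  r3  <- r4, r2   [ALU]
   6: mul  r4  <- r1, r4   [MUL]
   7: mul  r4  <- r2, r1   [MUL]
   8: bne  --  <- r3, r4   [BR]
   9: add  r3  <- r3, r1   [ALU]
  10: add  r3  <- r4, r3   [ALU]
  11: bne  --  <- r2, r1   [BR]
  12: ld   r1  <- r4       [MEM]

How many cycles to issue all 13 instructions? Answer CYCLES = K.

CYCLES = 8

  cy0 -> i0/i1 (sll;add) pair
  cy1 -> i2/i3 (or;sll) pair
  cy2 -> i4 (and) RAW r2
  cy3 -> i5/i6 (sub;mul) pair
  cy4 -> i7 (mul) no-port MUL/BR
  cy5 -> i8/i9 (bne;add) pair
  cy6 -> i10/i11 (add;bne) pair
  cy7 -> i12 (ld) tail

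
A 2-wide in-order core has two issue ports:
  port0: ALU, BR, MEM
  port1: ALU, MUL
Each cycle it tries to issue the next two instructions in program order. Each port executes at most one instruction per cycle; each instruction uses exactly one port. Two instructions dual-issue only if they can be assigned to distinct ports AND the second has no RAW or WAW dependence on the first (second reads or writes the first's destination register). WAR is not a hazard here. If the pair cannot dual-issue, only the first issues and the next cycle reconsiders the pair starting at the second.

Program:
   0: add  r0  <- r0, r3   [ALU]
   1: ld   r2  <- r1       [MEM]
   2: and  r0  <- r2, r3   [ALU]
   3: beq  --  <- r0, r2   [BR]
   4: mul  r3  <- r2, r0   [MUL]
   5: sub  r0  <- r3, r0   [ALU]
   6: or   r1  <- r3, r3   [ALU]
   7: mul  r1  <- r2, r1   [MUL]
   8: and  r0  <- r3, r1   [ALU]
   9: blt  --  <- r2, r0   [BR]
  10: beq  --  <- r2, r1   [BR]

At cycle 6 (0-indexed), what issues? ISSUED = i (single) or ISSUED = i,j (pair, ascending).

ISSUED = 9

t=0 i0,i1:add/ld ; dual
t=1 i2:and ; RAW r0
t=2 i3,i4:beq/mul ; dual
t=3 i5,i6:sub/or ; dual
t=4 i7:mul ; RAW r1
t=5 i8:and ; RAW r0
t=6 i9:blt ; no-port BR/BR
t=7 i10:beq ; tail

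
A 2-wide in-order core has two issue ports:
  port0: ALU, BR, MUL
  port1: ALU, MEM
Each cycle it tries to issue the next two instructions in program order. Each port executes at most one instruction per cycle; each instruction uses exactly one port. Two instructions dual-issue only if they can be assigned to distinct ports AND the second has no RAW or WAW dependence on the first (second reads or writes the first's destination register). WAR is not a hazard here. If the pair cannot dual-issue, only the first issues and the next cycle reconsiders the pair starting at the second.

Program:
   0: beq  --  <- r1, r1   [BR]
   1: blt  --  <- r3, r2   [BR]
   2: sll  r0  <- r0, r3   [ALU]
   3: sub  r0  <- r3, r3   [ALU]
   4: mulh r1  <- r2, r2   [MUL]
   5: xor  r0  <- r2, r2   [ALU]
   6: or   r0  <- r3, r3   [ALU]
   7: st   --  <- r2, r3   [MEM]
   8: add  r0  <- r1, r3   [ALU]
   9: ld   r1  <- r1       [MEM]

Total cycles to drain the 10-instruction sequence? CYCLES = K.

c0: i0 beq.BR  no-port BR/BR
c1: i1&i2 blt.BR sll.ALU  pair
c2: i3&i4 sub.ALU mulh.MUL  pair
c3: i5 xor.ALU  WAW r0
c4: i6&i7 or.ALU st.MEM  pair
c5: i8&i9 add.ALU ld.MEM  pair

CYCLES = 6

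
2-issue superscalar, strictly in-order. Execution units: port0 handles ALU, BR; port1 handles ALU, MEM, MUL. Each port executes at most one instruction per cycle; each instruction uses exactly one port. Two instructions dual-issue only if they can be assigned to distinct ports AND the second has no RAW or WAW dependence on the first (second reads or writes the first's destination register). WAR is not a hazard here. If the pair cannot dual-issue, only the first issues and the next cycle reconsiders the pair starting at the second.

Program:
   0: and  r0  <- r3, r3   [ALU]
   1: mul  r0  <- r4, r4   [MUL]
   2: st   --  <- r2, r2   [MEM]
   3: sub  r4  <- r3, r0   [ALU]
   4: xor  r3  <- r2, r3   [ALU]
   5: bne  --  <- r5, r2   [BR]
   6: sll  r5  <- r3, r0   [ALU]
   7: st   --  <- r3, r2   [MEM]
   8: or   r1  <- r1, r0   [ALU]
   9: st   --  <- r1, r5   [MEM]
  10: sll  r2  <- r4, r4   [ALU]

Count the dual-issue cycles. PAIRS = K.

PAIRS = 4

#0 head=0: and.ALU i0 WAW r0
#1 head=1: mul.MUL i1 no-port MUL/MEM
#2 head=2: st.MEM sub.ALU i2+i3 2-wide
#3 head=4: xor.ALU bne.BR i4+i5 2-wide
#4 head=6: sll.ALU st.MEM i6+i7 2-wide
#5 head=8: or.ALU i8 RAW r1
#6 head=9: st.MEM sll.ALU i9+i10 2-wide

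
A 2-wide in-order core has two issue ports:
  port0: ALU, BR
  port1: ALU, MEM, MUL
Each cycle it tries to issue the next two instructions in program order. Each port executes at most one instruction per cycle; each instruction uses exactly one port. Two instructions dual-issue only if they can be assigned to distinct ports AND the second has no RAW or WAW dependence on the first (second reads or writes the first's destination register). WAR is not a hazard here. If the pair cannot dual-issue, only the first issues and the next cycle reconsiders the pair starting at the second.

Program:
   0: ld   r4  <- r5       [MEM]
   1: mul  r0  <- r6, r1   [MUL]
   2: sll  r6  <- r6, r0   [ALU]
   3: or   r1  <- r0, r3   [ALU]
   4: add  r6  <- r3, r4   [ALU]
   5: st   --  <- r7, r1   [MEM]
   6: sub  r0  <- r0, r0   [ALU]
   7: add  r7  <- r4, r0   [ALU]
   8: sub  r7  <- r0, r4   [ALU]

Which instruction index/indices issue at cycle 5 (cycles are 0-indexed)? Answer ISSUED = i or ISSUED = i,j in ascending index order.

ISSUED = 7

c0: i0 ld.MEM  no-port MEM/MUL
c1: i1 mul.MUL  RAW r0
c2: i2,i3 sll.ALU or.ALU  2-wide
c3: i4,i5 add.ALU st.MEM  2-wide
c4: i6 sub.ALU  RAW r0
c5: i7 add.ALU  WAW r7
c6: i8 sub.ALU  tail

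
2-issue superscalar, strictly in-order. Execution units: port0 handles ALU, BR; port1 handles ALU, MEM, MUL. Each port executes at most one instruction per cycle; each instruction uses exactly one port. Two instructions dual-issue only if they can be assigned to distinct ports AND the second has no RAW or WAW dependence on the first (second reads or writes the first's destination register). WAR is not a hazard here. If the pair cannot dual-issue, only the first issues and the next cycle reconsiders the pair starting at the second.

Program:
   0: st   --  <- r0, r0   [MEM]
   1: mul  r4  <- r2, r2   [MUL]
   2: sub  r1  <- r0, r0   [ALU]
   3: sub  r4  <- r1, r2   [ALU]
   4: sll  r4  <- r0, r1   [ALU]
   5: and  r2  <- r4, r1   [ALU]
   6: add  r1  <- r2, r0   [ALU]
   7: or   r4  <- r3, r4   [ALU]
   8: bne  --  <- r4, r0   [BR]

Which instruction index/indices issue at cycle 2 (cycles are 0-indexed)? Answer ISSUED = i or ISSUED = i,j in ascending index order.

ISSUED = 3

  cy0 -> i0 (st) no-port MEM/MUL
  cy1 -> i1/i2 (mul sub) pair
  cy2 -> i3 (sub) WAW r4
  cy3 -> i4 (sll) RAW r4
  cy4 -> i5 (and) RAW r2
  cy5 -> i6/i7 (add or) pair
  cy6 -> i8 (bne) tail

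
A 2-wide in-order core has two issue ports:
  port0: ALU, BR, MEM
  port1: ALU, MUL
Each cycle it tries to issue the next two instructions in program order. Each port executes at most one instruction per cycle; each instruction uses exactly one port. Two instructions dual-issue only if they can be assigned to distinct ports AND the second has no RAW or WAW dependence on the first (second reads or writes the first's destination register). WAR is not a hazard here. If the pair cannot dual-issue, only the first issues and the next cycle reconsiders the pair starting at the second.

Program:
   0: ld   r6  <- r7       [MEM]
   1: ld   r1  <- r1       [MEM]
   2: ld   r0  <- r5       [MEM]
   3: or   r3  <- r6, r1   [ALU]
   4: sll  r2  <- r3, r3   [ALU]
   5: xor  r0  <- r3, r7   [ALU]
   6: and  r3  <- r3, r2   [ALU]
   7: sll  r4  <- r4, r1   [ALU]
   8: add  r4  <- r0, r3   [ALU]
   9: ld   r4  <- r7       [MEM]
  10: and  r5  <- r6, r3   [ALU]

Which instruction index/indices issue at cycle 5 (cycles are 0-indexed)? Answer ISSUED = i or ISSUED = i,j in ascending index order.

t=0 i0:ld.MEM ; no-port MEM/MEM
t=1 i1:ld.MEM ; no-port MEM/MEM
t=2 i2+i3:ld.MEM;or.ALU ; dual
t=3 i4+i5:sll.ALU;xor.ALU ; dual
t=4 i6+i7:and.ALU;sll.ALU ; dual
t=5 i8:add.ALU ; WAW r4
t=6 i9+i10:ld.MEM;and.ALU ; dual

ISSUED = 8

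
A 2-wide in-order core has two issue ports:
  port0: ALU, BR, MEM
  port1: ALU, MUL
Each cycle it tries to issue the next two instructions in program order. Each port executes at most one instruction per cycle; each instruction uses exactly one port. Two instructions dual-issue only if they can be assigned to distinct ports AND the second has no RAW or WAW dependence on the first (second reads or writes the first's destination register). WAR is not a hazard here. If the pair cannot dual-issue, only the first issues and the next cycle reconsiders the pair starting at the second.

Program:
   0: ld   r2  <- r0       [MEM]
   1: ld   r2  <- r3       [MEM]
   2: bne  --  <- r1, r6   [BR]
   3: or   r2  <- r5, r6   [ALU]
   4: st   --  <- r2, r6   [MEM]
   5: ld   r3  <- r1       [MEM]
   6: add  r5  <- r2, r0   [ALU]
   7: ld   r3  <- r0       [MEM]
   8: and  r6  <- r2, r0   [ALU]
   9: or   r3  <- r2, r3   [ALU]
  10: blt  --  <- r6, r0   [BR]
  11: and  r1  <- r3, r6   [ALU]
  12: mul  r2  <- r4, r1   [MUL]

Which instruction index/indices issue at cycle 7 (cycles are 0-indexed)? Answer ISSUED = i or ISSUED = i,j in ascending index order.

c0: i0 ld.MEM  no-port MEM/MEM
c1: i1 ld.MEM  no-port MEM/BR
c2: i2,i3 bne.BR or.ALU  2-wide
c3: i4 st.MEM  no-port MEM/MEM
c4: i5,i6 ld.MEM add.ALU  2-wide
c5: i7,i8 ld.MEM and.ALU  2-wide
c6: i9,i10 or.ALU blt.BR  2-wide
c7: i11 and.ALU  RAW r1
c8: i12 mul.MUL  tail

ISSUED = 11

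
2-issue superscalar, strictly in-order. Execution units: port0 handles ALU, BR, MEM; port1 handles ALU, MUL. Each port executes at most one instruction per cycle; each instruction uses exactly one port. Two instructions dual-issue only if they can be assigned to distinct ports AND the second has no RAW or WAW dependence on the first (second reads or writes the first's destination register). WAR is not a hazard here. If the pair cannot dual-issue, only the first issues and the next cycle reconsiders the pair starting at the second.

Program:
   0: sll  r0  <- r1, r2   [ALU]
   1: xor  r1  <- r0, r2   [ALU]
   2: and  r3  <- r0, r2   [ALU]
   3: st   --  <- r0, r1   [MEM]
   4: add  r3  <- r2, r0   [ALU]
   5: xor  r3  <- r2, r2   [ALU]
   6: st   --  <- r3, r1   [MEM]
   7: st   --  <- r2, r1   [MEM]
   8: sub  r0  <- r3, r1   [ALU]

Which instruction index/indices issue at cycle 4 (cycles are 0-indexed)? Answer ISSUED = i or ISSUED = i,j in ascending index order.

ISSUED = 6

0. sll.ALU @i0  | RAW r0
1. xor.ALU+and.ALU @i1,i2  | pair
2. st.MEM+add.ALU @i3,i4  | pair
3. xor.ALU @i5  | RAW r3
4. st.MEM @i6  | no-port MEM/MEM
5. st.MEM+sub.ALU @i7,i8  | pair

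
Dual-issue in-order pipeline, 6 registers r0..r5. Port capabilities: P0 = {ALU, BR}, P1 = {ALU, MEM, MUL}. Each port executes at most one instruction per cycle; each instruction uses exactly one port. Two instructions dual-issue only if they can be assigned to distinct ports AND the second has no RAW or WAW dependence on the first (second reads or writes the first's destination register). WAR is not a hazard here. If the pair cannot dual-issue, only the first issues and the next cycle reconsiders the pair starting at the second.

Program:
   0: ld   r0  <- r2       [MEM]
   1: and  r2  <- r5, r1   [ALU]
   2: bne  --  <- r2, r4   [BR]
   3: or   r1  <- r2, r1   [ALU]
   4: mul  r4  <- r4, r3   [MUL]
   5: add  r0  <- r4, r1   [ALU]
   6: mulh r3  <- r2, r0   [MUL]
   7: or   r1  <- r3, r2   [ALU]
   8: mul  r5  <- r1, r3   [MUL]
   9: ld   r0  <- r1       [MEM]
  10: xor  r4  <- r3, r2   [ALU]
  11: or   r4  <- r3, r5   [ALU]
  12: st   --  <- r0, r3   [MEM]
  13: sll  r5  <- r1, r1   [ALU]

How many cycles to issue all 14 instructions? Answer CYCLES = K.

CYCLES = 10

  cy0 -> i0+i1 (ld.MEM and.ALU) dual
  cy1 -> i2+i3 (bne.BR or.ALU) dual
  cy2 -> i4 (mul.MUL) RAW r4
  cy3 -> i5 (add.ALU) RAW r0
  cy4 -> i6 (mulh.MUL) RAW r3
  cy5 -> i7 (or.ALU) RAW r1
  cy6 -> i8 (mul.MUL) no-port MUL/MEM
  cy7 -> i9+i10 (ld.MEM xor.ALU) dual
  cy8 -> i11+i12 (or.ALU st.MEM) dual
  cy9 -> i13 (sll.ALU) tail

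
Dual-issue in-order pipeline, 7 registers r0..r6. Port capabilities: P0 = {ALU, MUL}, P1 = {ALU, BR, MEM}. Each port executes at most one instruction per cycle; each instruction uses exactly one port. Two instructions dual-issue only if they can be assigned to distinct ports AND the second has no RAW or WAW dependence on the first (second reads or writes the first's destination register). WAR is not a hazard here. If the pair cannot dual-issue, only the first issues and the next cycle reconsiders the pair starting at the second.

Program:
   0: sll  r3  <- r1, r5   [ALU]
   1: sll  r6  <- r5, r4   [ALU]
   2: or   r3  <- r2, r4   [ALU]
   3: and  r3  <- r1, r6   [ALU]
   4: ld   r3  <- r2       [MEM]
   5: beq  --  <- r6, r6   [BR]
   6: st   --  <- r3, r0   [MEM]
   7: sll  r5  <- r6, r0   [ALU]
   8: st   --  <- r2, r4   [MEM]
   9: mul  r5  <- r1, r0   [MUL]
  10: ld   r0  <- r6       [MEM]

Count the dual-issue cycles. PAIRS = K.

PAIRS = 3

[0] i0+i1  sll.ALU sll.ALU  -- pair
[1] i2  or.ALU  -- WAW r3
[2] i3  and.ALU  -- WAW r3
[3] i4  ld.MEM  -- no-port MEM/BR
[4] i5  beq.BR  -- no-port BR/MEM
[5] i6+i7  st.MEM sll.ALU  -- pair
[6] i8+i9  st.MEM mul.MUL  -- pair
[7] i10  ld.MEM  -- tail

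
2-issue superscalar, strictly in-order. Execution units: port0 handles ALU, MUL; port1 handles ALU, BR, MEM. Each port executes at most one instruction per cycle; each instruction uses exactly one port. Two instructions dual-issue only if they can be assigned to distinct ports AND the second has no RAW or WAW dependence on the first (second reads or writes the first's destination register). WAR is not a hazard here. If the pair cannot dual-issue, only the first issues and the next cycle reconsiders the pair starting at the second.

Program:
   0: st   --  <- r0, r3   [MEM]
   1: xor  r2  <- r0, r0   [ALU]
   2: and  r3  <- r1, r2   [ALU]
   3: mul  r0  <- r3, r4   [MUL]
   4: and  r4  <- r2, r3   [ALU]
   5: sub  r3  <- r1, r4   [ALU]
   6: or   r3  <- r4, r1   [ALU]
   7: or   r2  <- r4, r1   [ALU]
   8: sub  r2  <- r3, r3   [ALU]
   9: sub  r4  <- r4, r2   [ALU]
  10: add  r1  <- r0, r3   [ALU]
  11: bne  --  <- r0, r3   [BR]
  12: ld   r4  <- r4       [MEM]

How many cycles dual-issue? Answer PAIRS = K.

PAIRS = 4

  cy0 -> i0/i1 (st xor) pair
  cy1 -> i2 (and) RAW r3
  cy2 -> i3/i4 (mul and) pair
  cy3 -> i5 (sub) WAW r3
  cy4 -> i6/i7 (or or) pair
  cy5 -> i8 (sub) RAW r2
  cy6 -> i9/i10 (sub add) pair
  cy7 -> i11 (bne) no-port BR/MEM
  cy8 -> i12 (ld) tail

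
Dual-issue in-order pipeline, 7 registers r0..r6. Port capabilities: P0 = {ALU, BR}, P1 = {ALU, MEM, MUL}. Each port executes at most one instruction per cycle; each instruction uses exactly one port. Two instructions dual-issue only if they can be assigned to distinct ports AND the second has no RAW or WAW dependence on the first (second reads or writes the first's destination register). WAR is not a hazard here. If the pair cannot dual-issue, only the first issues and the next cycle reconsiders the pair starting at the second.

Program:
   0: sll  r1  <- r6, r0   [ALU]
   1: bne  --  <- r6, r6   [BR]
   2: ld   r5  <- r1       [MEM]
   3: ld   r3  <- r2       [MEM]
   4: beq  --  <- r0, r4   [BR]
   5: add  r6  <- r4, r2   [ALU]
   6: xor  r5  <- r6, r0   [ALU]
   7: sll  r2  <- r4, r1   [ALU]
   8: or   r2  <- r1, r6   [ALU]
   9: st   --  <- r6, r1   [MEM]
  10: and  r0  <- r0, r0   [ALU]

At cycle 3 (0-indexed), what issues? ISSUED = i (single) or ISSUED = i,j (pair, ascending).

  cy0 -> i0,i1 (sll.ALU;bne.BR) dual
  cy1 -> i2 (ld.MEM) no-port MEM/MEM
  cy2 -> i3,i4 (ld.MEM;beq.BR) dual
  cy3 -> i5 (add.ALU) RAW r6
  cy4 -> i6,i7 (xor.ALU;sll.ALU) dual
  cy5 -> i8,i9 (or.ALU;st.MEM) dual
  cy6 -> i10 (and.ALU) tail

ISSUED = 5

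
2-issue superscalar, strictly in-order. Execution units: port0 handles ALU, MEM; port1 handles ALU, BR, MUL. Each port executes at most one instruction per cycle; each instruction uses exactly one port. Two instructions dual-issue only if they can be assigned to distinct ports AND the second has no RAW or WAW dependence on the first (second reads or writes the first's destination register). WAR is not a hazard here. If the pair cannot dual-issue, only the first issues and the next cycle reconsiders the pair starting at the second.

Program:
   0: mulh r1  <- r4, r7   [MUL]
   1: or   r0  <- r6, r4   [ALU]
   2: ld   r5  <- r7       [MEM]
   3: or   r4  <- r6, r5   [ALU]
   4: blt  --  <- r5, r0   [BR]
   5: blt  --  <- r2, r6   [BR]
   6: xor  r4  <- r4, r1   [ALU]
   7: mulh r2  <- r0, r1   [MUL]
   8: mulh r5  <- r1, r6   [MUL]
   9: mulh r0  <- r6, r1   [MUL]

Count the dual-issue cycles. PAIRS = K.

PAIRS = 3

[0] i0+i1  mulh.MUL;or.ALU  -- dual
[1] i2  ld.MEM  -- RAW r5
[2] i3+i4  or.ALU;blt.BR  -- dual
[3] i5+i6  blt.BR;xor.ALU  -- dual
[4] i7  mulh.MUL  -- no-port MUL/MUL
[5] i8  mulh.MUL  -- no-port MUL/MUL
[6] i9  mulh.MUL  -- tail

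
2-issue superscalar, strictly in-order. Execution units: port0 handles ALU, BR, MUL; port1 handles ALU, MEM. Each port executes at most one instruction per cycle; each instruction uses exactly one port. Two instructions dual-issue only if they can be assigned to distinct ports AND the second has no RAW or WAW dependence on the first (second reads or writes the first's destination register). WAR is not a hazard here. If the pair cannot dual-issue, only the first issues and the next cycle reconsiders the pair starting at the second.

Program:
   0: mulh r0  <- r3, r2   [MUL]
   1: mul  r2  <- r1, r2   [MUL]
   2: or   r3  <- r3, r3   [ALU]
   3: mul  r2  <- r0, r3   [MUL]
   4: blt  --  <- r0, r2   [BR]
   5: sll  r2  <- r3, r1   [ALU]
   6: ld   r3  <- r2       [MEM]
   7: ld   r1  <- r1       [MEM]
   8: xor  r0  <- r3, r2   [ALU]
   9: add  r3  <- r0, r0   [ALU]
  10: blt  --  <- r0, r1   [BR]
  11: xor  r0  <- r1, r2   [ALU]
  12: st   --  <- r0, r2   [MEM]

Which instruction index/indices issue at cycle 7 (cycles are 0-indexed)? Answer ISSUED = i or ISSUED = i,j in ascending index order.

[0] i0  mulh.MUL  -- no-port MUL/MUL
[1] i1+i2  mul.MUL;or.ALU  -- pair
[2] i3  mul.MUL  -- no-port MUL/BR
[3] i4+i5  blt.BR;sll.ALU  -- pair
[4] i6  ld.MEM  -- no-port MEM/MEM
[5] i7+i8  ld.MEM;xor.ALU  -- pair
[6] i9+i10  add.ALU;blt.BR  -- pair
[7] i11  xor.ALU  -- RAW r0
[8] i12  st.MEM  -- tail

ISSUED = 11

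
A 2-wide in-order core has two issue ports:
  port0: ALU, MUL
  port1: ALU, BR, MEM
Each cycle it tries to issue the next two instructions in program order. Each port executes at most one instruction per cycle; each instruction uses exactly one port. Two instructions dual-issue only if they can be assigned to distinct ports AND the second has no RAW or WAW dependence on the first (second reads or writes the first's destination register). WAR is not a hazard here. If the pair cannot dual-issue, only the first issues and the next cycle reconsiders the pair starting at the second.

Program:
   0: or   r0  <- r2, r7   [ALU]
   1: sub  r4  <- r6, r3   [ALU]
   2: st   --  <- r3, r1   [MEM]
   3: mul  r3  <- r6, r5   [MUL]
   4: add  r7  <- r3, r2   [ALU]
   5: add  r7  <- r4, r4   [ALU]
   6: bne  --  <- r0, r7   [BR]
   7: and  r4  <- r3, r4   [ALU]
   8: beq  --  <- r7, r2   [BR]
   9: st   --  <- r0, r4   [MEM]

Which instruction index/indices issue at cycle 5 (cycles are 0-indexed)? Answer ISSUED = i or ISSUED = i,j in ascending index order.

c0: i0+i1 or/sub  2-wide
c1: i2+i3 st/mul  2-wide
c2: i4 add  WAW r7
c3: i5 add  RAW r7
c4: i6+i7 bne/and  2-wide
c5: i8 beq  no-port BR/MEM
c6: i9 st  tail

ISSUED = 8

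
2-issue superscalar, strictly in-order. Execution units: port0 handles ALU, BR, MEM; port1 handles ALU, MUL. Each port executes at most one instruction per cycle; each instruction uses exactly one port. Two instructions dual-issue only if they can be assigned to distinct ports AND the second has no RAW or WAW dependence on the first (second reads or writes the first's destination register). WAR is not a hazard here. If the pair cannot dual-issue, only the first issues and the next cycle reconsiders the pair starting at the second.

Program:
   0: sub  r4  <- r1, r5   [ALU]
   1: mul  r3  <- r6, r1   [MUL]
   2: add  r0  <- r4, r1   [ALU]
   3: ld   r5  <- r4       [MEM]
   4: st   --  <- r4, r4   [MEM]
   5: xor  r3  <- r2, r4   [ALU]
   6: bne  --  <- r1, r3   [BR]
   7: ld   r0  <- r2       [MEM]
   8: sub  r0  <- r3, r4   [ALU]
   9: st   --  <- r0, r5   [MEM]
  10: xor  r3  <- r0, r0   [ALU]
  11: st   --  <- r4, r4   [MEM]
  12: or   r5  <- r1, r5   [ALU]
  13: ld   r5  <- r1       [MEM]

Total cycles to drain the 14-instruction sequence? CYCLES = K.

CYCLES = 9

  cy0 -> i0+i1 (sub.ALU;mul.MUL) 2-wide
  cy1 -> i2+i3 (add.ALU;ld.MEM) 2-wide
  cy2 -> i4+i5 (st.MEM;xor.ALU) 2-wide
  cy3 -> i6 (bne.BR) no-port BR/MEM
  cy4 -> i7 (ld.MEM) WAW r0
  cy5 -> i8 (sub.ALU) RAW r0
  cy6 -> i9+i10 (st.MEM;xor.ALU) 2-wide
  cy7 -> i11+i12 (st.MEM;or.ALU) 2-wide
  cy8 -> i13 (ld.MEM) tail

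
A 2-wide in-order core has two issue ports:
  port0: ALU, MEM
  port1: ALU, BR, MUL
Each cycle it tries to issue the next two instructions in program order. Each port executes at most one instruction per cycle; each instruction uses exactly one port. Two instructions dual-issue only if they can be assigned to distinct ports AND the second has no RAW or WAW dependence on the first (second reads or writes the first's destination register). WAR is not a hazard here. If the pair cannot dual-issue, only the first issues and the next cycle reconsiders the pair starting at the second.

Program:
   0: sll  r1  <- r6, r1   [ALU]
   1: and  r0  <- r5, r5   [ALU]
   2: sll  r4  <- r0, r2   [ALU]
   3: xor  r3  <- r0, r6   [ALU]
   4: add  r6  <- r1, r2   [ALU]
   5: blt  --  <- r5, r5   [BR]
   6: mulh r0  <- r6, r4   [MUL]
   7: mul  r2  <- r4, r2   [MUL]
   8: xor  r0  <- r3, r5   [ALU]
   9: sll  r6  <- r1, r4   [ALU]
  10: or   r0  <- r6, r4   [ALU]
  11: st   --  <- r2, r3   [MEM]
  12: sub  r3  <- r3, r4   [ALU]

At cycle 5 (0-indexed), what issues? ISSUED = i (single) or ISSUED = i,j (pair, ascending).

ISSUED = 9

  cy0 -> i0+i1 (sll and) dual
  cy1 -> i2+i3 (sll xor) dual
  cy2 -> i4+i5 (add blt) dual
  cy3 -> i6 (mulh) no-port MUL/MUL
  cy4 -> i7+i8 (mul xor) dual
  cy5 -> i9 (sll) RAW r6
  cy6 -> i10+i11 (or st) dual
  cy7 -> i12 (sub) tail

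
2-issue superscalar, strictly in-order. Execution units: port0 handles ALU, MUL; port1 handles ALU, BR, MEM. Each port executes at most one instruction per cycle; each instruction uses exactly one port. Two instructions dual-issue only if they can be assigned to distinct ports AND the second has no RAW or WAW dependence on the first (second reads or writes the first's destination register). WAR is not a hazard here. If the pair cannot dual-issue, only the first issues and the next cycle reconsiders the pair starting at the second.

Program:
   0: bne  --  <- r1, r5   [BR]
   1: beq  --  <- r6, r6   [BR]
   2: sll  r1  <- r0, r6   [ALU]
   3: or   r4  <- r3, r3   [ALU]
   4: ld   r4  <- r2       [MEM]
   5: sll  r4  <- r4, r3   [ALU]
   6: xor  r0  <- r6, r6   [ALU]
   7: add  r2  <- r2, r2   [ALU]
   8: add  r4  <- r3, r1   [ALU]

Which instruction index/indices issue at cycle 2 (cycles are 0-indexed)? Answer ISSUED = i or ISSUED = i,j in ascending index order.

ISSUED = 3

c0: i0 bne  no-port BR/BR
c1: i1,i2 beq/sll  dual
c2: i3 or  WAW r4
c3: i4 ld  RAW+WAW r4
c4: i5,i6 sll/xor  dual
c5: i7,i8 add/add  dual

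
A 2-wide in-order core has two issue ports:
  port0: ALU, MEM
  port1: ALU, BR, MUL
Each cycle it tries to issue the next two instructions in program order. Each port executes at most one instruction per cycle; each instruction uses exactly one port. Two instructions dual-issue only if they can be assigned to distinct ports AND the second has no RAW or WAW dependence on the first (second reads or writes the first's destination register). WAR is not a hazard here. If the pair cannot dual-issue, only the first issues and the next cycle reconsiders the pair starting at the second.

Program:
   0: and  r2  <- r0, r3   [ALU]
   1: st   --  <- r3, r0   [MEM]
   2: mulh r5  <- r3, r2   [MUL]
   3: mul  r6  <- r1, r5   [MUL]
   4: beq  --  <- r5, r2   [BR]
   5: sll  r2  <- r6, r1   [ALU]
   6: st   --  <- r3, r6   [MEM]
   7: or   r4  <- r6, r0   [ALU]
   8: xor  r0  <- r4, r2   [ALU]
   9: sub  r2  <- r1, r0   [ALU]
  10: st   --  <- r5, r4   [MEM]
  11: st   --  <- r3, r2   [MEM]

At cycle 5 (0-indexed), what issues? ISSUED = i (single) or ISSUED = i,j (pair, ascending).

ISSUED = 8

[0] i0/i1  and+st  -- pair
[1] i2  mulh  -- no-port MUL/MUL
[2] i3  mul  -- no-port MUL/BR
[3] i4/i5  beq+sll  -- pair
[4] i6/i7  st+or  -- pair
[5] i8  xor  -- RAW r0
[6] i9/i10  sub+st  -- pair
[7] i11  st  -- tail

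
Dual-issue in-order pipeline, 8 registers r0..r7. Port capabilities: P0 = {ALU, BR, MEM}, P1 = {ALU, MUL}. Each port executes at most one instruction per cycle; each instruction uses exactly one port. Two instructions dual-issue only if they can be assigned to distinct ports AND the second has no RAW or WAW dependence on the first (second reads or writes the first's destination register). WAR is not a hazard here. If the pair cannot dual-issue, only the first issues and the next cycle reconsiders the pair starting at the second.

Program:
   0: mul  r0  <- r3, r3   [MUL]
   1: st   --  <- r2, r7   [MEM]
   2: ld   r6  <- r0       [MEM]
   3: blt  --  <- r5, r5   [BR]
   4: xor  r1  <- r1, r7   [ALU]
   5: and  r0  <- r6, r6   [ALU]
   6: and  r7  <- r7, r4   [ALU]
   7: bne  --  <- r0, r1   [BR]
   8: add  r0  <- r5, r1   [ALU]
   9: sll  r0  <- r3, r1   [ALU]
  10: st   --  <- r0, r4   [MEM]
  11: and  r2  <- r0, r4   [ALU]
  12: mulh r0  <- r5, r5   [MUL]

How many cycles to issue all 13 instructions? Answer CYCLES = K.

[0] i0/i1  mul.MUL st.MEM  -- pair
[1] i2  ld.MEM  -- no-port MEM/BR
[2] i3/i4  blt.BR xor.ALU  -- pair
[3] i5/i6  and.ALU and.ALU  -- pair
[4] i7/i8  bne.BR add.ALU  -- pair
[5] i9  sll.ALU  -- RAW r0
[6] i10/i11  st.MEM and.ALU  -- pair
[7] i12  mulh.MUL  -- tail

CYCLES = 8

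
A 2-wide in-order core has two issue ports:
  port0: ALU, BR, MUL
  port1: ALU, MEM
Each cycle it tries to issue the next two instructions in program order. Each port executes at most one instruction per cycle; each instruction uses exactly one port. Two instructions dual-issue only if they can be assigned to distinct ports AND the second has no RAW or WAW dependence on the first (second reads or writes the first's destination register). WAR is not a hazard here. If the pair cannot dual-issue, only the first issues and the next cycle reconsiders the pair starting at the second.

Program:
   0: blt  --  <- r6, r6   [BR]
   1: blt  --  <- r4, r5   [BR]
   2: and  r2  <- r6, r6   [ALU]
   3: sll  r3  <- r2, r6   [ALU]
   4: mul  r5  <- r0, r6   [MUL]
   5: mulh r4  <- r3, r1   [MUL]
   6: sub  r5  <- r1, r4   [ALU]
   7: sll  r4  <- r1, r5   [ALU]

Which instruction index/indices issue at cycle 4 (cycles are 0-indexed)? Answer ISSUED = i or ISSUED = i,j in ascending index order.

0. blt.BR @i0  | no-port BR/BR
1. blt.BR;and.ALU @i1+i2  | pair
2. sll.ALU;mul.MUL @i3+i4  | pair
3. mulh.MUL @i5  | RAW r4
4. sub.ALU @i6  | RAW r5
5. sll.ALU @i7  | tail

ISSUED = 6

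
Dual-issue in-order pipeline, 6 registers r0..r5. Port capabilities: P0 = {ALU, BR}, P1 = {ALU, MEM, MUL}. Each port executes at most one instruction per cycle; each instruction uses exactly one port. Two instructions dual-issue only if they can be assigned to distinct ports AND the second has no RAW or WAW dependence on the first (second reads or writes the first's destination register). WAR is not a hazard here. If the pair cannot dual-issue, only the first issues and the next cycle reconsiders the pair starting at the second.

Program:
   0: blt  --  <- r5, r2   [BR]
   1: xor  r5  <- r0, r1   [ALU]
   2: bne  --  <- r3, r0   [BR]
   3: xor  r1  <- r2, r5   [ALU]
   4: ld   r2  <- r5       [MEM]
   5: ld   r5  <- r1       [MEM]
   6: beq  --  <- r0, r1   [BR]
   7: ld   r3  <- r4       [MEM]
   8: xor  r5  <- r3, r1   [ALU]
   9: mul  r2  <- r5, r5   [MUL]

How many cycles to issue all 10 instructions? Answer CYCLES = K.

CYCLES = 7

t=0 i0,i1:blt.BR+xor.ALU ; dual
t=1 i2,i3:bne.BR+xor.ALU ; dual
t=2 i4:ld.MEM ; no-port MEM/MEM
t=3 i5,i6:ld.MEM+beq.BR ; dual
t=4 i7:ld.MEM ; RAW r3
t=5 i8:xor.ALU ; RAW r5
t=6 i9:mul.MUL ; tail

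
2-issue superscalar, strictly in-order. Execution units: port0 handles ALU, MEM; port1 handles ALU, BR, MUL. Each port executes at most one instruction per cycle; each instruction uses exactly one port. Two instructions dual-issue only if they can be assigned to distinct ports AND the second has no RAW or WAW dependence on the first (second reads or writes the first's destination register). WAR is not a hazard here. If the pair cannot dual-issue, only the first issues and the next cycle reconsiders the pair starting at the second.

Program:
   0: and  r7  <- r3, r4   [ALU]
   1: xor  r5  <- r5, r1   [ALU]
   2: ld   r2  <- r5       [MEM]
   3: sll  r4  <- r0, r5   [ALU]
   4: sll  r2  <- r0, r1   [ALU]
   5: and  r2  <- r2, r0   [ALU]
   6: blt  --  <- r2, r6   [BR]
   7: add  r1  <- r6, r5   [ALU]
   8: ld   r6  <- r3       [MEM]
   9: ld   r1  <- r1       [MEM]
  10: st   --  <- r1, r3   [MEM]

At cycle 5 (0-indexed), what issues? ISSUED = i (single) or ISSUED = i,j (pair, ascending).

[0] i0+i1  and.ALU+xor.ALU  -- pair
[1] i2+i3  ld.MEM+sll.ALU  -- pair
[2] i4  sll.ALU  -- RAW+WAW r2
[3] i5  and.ALU  -- RAW r2
[4] i6+i7  blt.BR+add.ALU  -- pair
[5] i8  ld.MEM  -- no-port MEM/MEM
[6] i9  ld.MEM  -- no-port MEM/MEM
[7] i10  st.MEM  -- tail

ISSUED = 8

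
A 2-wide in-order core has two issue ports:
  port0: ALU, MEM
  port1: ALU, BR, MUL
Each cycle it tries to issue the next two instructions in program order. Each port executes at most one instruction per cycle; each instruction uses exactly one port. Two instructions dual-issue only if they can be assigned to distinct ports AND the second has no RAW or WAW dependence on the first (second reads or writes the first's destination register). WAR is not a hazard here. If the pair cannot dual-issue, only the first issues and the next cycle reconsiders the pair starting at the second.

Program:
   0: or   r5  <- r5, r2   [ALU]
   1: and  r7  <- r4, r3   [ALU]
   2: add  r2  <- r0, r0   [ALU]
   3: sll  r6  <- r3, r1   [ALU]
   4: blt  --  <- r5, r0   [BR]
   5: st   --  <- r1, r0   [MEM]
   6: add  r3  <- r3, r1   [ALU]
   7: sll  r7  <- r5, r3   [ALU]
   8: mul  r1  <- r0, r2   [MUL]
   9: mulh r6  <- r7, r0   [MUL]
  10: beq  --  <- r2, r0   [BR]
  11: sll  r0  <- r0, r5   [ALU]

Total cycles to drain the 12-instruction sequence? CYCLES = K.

0. or/and @i0+i1  | 2-wide
1. add/sll @i2+i3  | 2-wide
2. blt/st @i4+i5  | 2-wide
3. add @i6  | RAW r3
4. sll/mul @i7+i8  | 2-wide
5. mulh @i9  | no-port MUL/BR
6. beq/sll @i10+i11  | 2-wide

CYCLES = 7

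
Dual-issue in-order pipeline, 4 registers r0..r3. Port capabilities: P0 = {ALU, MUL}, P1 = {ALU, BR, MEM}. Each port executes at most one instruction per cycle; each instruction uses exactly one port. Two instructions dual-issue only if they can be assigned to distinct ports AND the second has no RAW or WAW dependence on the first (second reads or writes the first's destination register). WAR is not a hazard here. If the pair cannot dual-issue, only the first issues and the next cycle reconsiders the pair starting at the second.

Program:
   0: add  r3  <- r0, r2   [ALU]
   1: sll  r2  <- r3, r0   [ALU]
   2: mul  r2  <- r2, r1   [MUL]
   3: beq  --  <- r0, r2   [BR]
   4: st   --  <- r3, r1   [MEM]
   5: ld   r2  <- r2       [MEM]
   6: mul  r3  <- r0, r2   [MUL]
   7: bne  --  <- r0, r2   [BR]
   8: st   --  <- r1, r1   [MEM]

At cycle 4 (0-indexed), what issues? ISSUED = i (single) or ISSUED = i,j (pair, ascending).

c0: i0 add  RAW r3
c1: i1 sll  RAW+WAW r2
c2: i2 mul  RAW r2
c3: i3 beq  no-port BR/MEM
c4: i4 st  no-port MEM/MEM
c5: i5 ld  RAW r2
c6: i6&i7 mul/bne  pair
c7: i8 st  tail

ISSUED = 4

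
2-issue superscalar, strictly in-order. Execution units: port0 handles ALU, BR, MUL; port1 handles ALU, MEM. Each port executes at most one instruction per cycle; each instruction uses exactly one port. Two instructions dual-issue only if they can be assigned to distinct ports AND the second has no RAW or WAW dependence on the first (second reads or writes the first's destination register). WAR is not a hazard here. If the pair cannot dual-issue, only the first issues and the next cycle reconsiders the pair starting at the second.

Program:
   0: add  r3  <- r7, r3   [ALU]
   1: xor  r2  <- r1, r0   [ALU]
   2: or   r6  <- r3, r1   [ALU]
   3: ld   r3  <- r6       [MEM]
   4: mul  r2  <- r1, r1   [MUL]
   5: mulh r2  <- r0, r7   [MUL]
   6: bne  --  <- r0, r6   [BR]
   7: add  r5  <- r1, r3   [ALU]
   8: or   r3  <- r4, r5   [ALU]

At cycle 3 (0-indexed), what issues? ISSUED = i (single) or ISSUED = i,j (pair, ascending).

ISSUED = 5

[0] i0/i1  add.ALU xor.ALU  -- pair
[1] i2  or.ALU  -- RAW r6
[2] i3/i4  ld.MEM mul.MUL  -- pair
[3] i5  mulh.MUL  -- no-port MUL/BR
[4] i6/i7  bne.BR add.ALU  -- pair
[5] i8  or.ALU  -- tail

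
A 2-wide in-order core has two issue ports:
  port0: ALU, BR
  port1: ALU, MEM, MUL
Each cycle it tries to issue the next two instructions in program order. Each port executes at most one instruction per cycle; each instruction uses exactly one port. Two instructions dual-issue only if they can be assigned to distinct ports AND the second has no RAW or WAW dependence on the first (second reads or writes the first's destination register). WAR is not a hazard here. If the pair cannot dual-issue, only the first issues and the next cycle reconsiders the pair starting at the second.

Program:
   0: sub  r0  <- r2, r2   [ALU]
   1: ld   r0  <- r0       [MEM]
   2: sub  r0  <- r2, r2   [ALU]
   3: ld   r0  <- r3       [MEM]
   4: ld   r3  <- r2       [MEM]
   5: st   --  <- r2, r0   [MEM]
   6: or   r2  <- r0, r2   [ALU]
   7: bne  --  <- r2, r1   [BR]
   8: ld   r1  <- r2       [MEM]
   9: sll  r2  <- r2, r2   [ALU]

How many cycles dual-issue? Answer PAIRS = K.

0. sub.ALU @i0  | RAW+WAW r0
1. ld.MEM @i1  | WAW r0
2. sub.ALU @i2  | WAW r0
3. ld.MEM @i3  | no-port MEM/MEM
4. ld.MEM @i4  | no-port MEM/MEM
5. st.MEM+or.ALU @i5,i6  | pair
6. bne.BR+ld.MEM @i7,i8  | pair
7. sll.ALU @i9  | tail

PAIRS = 2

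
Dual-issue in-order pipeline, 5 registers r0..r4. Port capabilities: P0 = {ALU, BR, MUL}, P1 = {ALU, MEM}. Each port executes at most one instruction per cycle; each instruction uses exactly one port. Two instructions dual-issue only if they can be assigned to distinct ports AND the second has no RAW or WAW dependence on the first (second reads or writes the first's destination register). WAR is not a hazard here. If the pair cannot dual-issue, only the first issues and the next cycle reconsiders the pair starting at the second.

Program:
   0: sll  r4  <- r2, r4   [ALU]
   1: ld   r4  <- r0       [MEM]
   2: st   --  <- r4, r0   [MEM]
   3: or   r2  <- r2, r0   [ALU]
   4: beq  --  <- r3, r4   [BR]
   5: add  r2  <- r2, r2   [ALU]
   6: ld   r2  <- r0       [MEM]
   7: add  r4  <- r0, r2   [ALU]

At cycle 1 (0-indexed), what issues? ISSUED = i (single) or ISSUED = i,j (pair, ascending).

ISSUED = 1

[0] i0  sll.ALU  -- WAW r4
[1] i1  ld.MEM  -- no-port MEM/MEM
[2] i2/i3  st.MEM/or.ALU  -- pair
[3] i4/i5  beq.BR/add.ALU  -- pair
[4] i6  ld.MEM  -- RAW r2
[5] i7  add.ALU  -- tail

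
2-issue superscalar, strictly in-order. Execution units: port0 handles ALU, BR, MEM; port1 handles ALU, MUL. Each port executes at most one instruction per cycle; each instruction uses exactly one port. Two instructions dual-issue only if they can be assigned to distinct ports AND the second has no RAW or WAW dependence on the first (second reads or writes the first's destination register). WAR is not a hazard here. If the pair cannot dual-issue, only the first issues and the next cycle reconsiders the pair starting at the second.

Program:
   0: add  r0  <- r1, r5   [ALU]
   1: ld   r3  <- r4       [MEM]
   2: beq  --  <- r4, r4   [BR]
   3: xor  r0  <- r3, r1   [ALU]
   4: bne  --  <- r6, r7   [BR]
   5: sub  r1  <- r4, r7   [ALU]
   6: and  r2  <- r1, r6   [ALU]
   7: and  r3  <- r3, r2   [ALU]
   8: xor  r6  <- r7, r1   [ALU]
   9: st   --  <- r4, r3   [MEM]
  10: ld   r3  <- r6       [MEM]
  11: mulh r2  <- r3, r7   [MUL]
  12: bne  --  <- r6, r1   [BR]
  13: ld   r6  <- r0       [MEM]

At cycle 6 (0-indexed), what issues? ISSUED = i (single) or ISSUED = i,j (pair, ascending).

[0] i0,i1  add.ALU/ld.MEM  -- pair
[1] i2,i3  beq.BR/xor.ALU  -- pair
[2] i4,i5  bne.BR/sub.ALU  -- pair
[3] i6  and.ALU  -- RAW r2
[4] i7,i8  and.ALU/xor.ALU  -- pair
[5] i9  st.MEM  -- no-port MEM/MEM
[6] i10  ld.MEM  -- RAW r3
[7] i11,i12  mulh.MUL/bne.BR  -- pair
[8] i13  ld.MEM  -- tail

ISSUED = 10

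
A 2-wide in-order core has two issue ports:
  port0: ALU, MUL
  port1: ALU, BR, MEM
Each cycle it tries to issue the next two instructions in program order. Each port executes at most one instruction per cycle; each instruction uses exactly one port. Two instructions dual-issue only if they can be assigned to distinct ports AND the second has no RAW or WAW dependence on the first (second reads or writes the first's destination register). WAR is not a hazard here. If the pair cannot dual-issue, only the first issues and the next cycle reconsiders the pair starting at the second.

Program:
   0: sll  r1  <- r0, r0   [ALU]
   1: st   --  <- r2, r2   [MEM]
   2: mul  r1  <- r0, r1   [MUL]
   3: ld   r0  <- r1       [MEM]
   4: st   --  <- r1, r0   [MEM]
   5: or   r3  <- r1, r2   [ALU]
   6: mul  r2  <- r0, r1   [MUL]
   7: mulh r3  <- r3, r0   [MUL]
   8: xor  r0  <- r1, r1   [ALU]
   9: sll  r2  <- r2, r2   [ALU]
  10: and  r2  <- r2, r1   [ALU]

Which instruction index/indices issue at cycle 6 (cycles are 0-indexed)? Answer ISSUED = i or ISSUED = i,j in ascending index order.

#0 head=0: sll.ALU;st.MEM i0,i1 dual
#1 head=2: mul.MUL i2 RAW r1
#2 head=3: ld.MEM i3 no-port MEM/MEM
#3 head=4: st.MEM;or.ALU i4,i5 dual
#4 head=6: mul.MUL i6 no-port MUL/MUL
#5 head=7: mulh.MUL;xor.ALU i7,i8 dual
#6 head=9: sll.ALU i9 RAW+WAW r2
#7 head=10: and.ALU i10 tail

ISSUED = 9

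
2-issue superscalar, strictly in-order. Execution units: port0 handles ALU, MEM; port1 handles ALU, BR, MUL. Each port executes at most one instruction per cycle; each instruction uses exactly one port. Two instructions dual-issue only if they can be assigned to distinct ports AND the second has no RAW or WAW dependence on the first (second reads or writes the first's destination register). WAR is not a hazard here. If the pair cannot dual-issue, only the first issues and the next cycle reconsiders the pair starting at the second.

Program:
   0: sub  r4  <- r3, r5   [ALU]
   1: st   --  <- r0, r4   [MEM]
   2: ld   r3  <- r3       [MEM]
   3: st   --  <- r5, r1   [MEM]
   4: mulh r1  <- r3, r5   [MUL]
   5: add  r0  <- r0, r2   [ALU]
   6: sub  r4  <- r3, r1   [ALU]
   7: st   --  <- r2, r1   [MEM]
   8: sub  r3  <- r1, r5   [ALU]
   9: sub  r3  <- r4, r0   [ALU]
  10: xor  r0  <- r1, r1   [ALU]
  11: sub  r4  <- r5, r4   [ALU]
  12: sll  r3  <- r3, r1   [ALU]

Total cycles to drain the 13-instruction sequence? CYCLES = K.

CYCLES = 8

t=0 i0:sub ; RAW r4
t=1 i1:st ; no-port MEM/MEM
t=2 i2:ld ; no-port MEM/MEM
t=3 i3+i4:st/mulh ; 2-wide
t=4 i5+i6:add/sub ; 2-wide
t=5 i7+i8:st/sub ; 2-wide
t=6 i9+i10:sub/xor ; 2-wide
t=7 i11+i12:sub/sll ; 2-wide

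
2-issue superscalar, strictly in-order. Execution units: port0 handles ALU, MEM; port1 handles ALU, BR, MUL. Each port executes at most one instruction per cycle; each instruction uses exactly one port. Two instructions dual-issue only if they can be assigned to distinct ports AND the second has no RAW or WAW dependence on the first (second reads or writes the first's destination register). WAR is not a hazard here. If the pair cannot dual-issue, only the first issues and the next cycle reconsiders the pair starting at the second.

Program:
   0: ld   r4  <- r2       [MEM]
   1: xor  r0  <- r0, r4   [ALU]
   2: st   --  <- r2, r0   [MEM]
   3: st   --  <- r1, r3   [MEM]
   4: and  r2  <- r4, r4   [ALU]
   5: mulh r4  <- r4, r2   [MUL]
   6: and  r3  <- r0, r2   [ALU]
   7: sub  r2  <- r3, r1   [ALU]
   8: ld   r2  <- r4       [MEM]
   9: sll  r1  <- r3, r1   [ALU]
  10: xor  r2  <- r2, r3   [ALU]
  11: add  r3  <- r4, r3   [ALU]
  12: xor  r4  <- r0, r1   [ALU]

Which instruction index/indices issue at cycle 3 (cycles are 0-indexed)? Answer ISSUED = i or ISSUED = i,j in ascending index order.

c0: i0 ld  RAW r4
c1: i1 xor  RAW r0
c2: i2 st  no-port MEM/MEM
c3: i3,i4 st/and  2-wide
c4: i5,i6 mulh/and  2-wide
c5: i7 sub  WAW r2
c6: i8,i9 ld/sll  2-wide
c7: i10,i11 xor/add  2-wide
c8: i12 xor  tail

ISSUED = 3,4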